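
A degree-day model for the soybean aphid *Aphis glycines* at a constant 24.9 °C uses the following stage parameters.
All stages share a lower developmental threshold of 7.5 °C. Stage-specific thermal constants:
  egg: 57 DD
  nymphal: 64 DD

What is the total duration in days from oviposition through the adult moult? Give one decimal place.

Daily accumulation at 24.9 °C = 24.9 − 7.5 = 17.4 DD/day.
Total K = 57 + 64 = 121 DD.
Total duration = 121 / 17.4 = 6.954 ≈ 7.0 days.

7.0 days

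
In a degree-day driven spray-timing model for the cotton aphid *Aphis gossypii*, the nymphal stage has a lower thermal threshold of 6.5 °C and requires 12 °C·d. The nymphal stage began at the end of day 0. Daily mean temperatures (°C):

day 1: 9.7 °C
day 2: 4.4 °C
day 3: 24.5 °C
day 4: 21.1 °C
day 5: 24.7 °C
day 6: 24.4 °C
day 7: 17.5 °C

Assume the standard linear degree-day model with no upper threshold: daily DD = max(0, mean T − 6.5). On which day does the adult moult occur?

day 3

Daily DD above 6.5 °C: 3.2, 0.0, 18.0, 14.6, 18.2, 17.9, 11.0.
Cumulative: 3.2, 3.2, 21.2, 35.8, 54.0, 71.9, 82.9.
The total first reaches 12 DD on day 3.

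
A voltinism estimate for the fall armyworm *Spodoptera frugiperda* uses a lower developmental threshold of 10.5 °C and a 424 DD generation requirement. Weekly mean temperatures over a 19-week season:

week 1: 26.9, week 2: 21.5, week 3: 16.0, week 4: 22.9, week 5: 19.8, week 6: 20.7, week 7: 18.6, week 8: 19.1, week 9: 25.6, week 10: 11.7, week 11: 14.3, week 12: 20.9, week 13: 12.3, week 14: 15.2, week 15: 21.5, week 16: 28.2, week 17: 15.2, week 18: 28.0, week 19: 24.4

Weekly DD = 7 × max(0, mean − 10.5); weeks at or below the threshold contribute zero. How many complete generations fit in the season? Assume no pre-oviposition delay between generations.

Weekly DD (7 × max(0, T̄ − 10.5)): 114.8, 77.0, 38.5, 86.8, 65.1, 71.4, 56.7, 60.2, 105.7, 8.4, 26.6, 72.8, 12.6, 32.9, 77.0, 123.9, 32.9, 122.5, 97.3.
Season total = 1283.1 DD.
Complete generations = ⌊1283.1 / 424⌋ = 3.

3 generations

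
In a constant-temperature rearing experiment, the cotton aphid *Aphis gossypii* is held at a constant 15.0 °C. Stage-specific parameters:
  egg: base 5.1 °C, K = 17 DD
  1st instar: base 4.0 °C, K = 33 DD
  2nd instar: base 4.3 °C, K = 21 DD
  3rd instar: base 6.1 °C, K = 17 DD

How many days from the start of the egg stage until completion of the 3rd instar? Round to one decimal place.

8.6 days

egg: 17 / (15.0 − 5.1) = 17 / 9.9 = 1.717 d.
1st instar: 33 / (15.0 − 4.0) = 33 / 11.0 = 3.000 d.
2nd instar: 21 / (15.0 − 4.3) = 21 / 10.7 = 1.963 d.
3rd instar: 17 / (15.0 − 6.1) = 17 / 8.9 = 1.910 d.
Sum = 8.590 ≈ 8.6 days.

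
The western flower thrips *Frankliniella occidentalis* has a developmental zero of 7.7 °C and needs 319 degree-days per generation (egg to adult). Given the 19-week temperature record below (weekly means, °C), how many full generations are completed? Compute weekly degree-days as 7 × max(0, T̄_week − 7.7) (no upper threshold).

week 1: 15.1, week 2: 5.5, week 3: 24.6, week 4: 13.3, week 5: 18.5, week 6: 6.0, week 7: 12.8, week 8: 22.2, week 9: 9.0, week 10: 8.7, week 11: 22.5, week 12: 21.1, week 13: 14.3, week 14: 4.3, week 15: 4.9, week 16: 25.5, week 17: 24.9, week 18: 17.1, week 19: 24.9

Weekly DD (7 × max(0, T̄ − 7.7)): 51.8, 0.0, 118.3, 39.2, 75.6, 0.0, 35.7, 101.5, 9.1, 7.0, 103.6, 93.8, 46.2, 0.0, 0.0, 124.6, 120.4, 65.8, 120.4.
Season total = 1113.0 DD.
Complete generations = ⌊1113.0 / 319⌋ = 3.

3 generations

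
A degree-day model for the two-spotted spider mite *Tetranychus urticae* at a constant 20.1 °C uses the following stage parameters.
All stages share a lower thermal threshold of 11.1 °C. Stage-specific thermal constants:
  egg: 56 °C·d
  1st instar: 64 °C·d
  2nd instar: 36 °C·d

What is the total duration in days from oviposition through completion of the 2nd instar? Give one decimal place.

Daily accumulation at 20.1 °C = 20.1 − 11.1 = 9.0 DD/day.
Total K = 56 + 64 + 36 = 156 DD.
Total duration = 156 / 9.0 = 17.333 ≈ 17.3 days.

17.3 days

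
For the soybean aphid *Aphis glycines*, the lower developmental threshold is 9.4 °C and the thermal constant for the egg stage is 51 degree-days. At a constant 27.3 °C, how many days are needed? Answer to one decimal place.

Daily accumulation = 27.3 − 9.4 = 17.9 DD/day.
Duration = 51 / 17.9 = 2.849 ≈ 2.8 days.

2.8 days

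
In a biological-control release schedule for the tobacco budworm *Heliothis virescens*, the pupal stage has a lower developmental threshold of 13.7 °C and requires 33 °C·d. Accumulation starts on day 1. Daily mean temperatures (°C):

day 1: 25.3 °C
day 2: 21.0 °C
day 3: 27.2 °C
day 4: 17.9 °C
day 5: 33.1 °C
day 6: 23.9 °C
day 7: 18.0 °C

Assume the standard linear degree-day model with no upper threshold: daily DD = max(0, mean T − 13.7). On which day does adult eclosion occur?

day 4

Daily DD above 13.7 °C: 11.6, 7.3, 13.5, 4.2, 19.4, 10.2, 4.3.
Cumulative: 11.6, 18.9, 32.4, 36.6, 56.0, 66.2, 70.5.
The total first reaches 33 DD on day 4.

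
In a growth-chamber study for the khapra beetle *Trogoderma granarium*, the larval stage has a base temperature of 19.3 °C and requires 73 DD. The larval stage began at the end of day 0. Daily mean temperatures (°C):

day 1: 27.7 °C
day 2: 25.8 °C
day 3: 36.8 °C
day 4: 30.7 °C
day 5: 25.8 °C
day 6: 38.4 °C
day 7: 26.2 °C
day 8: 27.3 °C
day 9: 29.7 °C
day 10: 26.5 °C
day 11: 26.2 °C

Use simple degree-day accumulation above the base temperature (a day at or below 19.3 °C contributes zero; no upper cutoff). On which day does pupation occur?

day 7

Daily DD above 19.3 °C: 8.4, 6.5, 17.5, 11.4, 6.5, 19.1, 6.9, 8.0, 10.4, 7.2, 6.9.
Cumulative: 8.4, 14.9, 32.4, 43.8, 50.3, 69.4, 76.3, 84.3, 94.7, 101.9, 108.8.
The total first reaches 73 DD on day 7.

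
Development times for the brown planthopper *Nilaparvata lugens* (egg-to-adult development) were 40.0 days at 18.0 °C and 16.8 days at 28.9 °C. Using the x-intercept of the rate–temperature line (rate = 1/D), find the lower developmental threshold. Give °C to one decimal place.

Equal thermal constants: D₁(T₁ − T_b) = D₂(T₂ − T_b).
40.0·(18.0 − T_b) = 16.8·(28.9 − T_b)
T_b = (40.0·18.0 − 16.8·28.9) / (40.0 − 16.8) = 234.48 / 23.2 = 10.107 °C ≈ 10.1 °C.

10.1 °C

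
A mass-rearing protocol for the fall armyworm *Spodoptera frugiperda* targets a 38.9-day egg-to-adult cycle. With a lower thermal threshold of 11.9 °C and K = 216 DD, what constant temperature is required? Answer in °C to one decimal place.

17.5 °C

Required daily accumulation = 216 / 38.9 = 5.553 DD/day.
T = T_base + 5.553 = 11.9 + 5.553 = 17.453 ≈ 17.5 °C.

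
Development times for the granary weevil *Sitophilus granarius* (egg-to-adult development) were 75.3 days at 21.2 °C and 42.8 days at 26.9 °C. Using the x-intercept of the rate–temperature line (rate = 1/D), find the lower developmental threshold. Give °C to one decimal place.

Linear rate model ⇒ the product D·(T − T_b) is constant across temperatures.
75.3·(21.2 − T_b) = 42.8·(26.9 − T_b)
T_b = (75.3·21.2 − 42.8·26.9) / (75.3 − 42.8) = 445.04 / 32.5 = 13.694 °C ≈ 13.7 °C.

13.7 °C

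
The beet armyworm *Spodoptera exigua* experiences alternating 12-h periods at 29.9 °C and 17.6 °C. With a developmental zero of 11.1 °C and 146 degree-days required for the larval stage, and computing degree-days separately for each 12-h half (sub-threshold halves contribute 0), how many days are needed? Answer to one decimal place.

11.5 days

Day half: max(0, 29.9 − 11.1) × 0.5 = 18.8 × 0.5 = 9.40 DD.
Night half: max(0, 17.6 − 11.1) × 0.5 = 6.5 × 0.5 = 3.25 DD.
Per 24 h: 12.65 DD/day.
Duration = 146 / 12.65 = 11.542 ≈ 11.5 days.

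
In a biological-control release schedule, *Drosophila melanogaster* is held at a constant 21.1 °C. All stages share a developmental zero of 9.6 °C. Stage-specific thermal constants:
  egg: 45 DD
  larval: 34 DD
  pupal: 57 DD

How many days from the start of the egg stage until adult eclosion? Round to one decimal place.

Daily accumulation at 21.1 °C = 21.1 − 9.6 = 11.5 DD/day.
Total K = 45 + 34 + 57 = 136 DD.
Total duration = 136 / 11.5 = 11.826 ≈ 11.8 days.

11.8 days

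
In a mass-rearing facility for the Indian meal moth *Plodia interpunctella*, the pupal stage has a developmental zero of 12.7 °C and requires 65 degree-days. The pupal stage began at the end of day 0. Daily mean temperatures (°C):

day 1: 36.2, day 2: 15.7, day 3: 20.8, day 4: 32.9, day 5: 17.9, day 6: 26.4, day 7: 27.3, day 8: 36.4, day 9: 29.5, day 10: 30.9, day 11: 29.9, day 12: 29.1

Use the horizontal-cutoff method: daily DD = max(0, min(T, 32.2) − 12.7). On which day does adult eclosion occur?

day 6

Daily DD above 12.7 °C (capped at 19.5): 19.5, 3.0, 8.1, 19.5, 5.2, 13.7, 14.6, 19.5, 16.8, 18.2, 17.2, 16.4.
Cumulative: 19.5, 22.5, 30.6, 50.1, 55.3, 69.0, 83.6, 103.1, 119.9, 138.1, 155.3, 171.7.
The total first reaches 65 DD on day 6.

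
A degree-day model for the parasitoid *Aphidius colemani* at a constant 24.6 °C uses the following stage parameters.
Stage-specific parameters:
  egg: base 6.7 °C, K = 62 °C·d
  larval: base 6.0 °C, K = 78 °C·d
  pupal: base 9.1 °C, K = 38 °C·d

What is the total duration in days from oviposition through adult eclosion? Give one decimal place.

10.1 days

egg: 62 / (24.6 − 6.7) = 62 / 17.9 = 3.464 d.
larval: 78 / (24.6 − 6.0) = 78 / 18.6 = 4.194 d.
pupal: 38 / (24.6 − 9.1) = 38 / 15.5 = 2.452 d.
Sum = 10.109 ≈ 10.1 days.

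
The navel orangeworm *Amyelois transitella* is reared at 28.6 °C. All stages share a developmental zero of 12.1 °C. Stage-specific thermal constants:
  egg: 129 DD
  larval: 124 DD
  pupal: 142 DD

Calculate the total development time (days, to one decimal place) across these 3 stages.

23.9 days

Daily accumulation at 28.6 °C = 28.6 − 12.1 = 16.5 DD/day.
Total K = 129 + 124 + 142 = 395 DD.
Total duration = 395 / 16.5 = 23.939 ≈ 23.9 days.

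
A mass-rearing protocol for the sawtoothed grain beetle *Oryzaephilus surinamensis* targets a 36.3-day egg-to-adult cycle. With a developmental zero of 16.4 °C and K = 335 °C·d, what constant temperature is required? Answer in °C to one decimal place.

25.6 °C

Required daily accumulation = 335 / 36.3 = 9.229 DD/day.
T = T_base + 9.229 = 16.4 + 9.229 = 25.629 ≈ 25.6 °C.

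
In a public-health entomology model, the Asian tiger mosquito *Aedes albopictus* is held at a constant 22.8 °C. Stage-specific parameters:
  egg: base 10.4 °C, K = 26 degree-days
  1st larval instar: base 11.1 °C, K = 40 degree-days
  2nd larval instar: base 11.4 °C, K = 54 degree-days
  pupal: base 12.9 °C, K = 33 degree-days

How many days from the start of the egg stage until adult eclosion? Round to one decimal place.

egg: 26 / (22.8 − 10.4) = 26 / 12.4 = 2.097 d.
1st larval instar: 40 / (22.8 − 11.1) = 40 / 11.7 = 3.419 d.
2nd larval instar: 54 / (22.8 − 11.4) = 54 / 11.4 = 4.737 d.
pupal: 33 / (22.8 − 12.9) = 33 / 9.9 = 3.333 d.
Sum = 13.586 ≈ 13.6 days.

13.6 days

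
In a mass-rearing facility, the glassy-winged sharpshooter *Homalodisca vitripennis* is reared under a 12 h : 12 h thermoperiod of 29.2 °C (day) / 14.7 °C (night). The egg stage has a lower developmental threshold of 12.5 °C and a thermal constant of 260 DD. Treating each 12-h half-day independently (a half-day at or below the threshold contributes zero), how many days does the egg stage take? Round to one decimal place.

Day half: max(0, 29.2 − 12.5) × 0.5 = 16.7 × 0.5 = 8.35 DD.
Night half: max(0, 14.7 − 12.5) × 0.5 = 2.2 × 0.5 = 1.10 DD.
Per 24 h: 9.45 DD/day.
Duration = 260 / 9.45 = 27.513 ≈ 27.5 days.

27.5 days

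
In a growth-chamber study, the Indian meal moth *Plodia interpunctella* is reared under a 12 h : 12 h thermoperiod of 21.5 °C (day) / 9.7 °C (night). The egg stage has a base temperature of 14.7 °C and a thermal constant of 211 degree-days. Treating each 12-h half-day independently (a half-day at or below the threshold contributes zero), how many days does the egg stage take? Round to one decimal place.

Day half: max(0, 21.5 − 14.7) × 0.5 = 6.8 × 0.5 = 3.40 DD.
Night half: max(0, 9.7 − 14.7) × 0.5 = 0.0 × 0.5 = 0.00 DD.
Per 24 h: 3.40 DD/day.
Duration = 211 / 3.40 = 62.059 ≈ 62.1 days.

62.1 days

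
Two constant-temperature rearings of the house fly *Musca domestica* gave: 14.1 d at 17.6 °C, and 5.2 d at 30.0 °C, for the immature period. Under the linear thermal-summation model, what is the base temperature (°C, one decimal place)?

10.4 °C

Linear rate model ⇒ the product D·(T − T_b) is constant across temperatures.
14.1·(17.6 − T_b) = 5.2·(30.0 − T_b)
T_b = (14.1·17.6 − 5.2·30.0) / (14.1 − 5.2) = 92.16 / 8.9 = 10.355 °C ≈ 10.4 °C.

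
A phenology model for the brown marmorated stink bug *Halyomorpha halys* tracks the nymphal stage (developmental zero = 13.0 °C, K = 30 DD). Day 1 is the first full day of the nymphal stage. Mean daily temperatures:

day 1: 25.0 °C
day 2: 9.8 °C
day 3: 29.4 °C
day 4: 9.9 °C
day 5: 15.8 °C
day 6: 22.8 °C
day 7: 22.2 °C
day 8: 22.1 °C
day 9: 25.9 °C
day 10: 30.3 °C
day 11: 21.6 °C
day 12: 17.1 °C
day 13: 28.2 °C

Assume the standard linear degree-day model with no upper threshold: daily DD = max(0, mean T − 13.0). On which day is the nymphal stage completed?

Daily DD above 13.0 °C: 12.0, 0.0, 16.4, 0.0, 2.8, 9.8, 9.2, 9.1, 12.9, 17.3, 8.6, 4.1, 15.2.
Cumulative: 12.0, 12.0, 28.4, 28.4, 31.2, 41.0, 50.2, 59.3, 72.2, 89.5, 98.1, 102.2, 117.4.
The total first reaches 30 DD on day 5.

day 5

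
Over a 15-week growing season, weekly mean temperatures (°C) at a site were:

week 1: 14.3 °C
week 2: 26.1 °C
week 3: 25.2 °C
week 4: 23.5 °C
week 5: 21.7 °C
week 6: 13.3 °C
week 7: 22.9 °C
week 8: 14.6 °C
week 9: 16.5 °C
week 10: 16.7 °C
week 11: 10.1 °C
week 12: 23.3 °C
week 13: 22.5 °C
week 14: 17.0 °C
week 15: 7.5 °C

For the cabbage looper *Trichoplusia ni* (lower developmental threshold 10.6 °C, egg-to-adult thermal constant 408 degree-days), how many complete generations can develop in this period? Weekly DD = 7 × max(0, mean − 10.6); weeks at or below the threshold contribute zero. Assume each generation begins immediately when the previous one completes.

Weekly DD (7 × max(0, T̄ − 10.6)): 25.9, 108.5, 102.2, 90.3, 77.7, 18.9, 86.1, 28.0, 41.3, 42.7, 0.0, 88.9, 83.3, 44.8, 0.0.
Season total = 838.6 DD.
Complete generations = ⌊838.6 / 408⌋ = 2.

2 generations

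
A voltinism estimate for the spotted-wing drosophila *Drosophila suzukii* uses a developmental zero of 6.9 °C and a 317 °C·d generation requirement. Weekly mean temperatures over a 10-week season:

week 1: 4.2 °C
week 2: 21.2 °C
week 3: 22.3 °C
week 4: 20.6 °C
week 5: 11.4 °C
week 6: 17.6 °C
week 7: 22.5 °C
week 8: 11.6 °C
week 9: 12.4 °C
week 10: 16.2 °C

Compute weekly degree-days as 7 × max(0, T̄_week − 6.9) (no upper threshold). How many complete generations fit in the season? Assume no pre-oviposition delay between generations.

2 generations

Weekly DD (7 × max(0, T̄ − 6.9)): 0.0, 100.1, 107.8, 95.9, 31.5, 74.9, 109.2, 32.9, 38.5, 65.1.
Season total = 655.9 DD.
Complete generations = ⌊655.9 / 317⌋ = 2.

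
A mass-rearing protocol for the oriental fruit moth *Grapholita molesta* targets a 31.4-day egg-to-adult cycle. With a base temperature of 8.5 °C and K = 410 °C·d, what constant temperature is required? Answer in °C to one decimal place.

21.6 °C

Required daily accumulation = 410 / 31.4 = 13.057 DD/day.
T = T_base + 13.057 = 8.5 + 13.057 = 21.557 ≈ 21.6 °C.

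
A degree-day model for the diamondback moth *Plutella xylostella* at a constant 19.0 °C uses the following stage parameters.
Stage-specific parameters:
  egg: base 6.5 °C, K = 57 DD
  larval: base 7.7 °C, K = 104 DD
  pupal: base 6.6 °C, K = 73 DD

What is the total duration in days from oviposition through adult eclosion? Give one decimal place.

egg: 57 / (19.0 − 6.5) = 57 / 12.5 = 4.560 d.
larval: 104 / (19.0 − 7.7) = 104 / 11.3 = 9.204 d.
pupal: 73 / (19.0 − 6.6) = 73 / 12.4 = 5.887 d.
Sum = 19.651 ≈ 19.7 days.

19.7 days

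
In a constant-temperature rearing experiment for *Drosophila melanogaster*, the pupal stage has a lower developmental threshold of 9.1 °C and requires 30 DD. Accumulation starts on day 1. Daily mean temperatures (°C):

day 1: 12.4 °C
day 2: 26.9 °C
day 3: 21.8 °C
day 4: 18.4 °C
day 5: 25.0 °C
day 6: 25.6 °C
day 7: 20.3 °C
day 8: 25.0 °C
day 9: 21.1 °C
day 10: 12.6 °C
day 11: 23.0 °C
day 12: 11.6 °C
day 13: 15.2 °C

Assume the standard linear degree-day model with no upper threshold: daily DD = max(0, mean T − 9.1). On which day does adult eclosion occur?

Daily DD above 9.1 °C: 3.3, 17.8, 12.7, 9.3, 15.9, 16.5, 11.2, 15.9, 12.0, 3.5, 13.9, 2.5, 6.1.
Cumulative: 3.3, 21.1, 33.8, 43.1, 59.0, 75.5, 86.7, 102.6, 114.6, 118.1, 132.0, 134.5, 140.6.
The total first reaches 30 DD on day 3.

day 3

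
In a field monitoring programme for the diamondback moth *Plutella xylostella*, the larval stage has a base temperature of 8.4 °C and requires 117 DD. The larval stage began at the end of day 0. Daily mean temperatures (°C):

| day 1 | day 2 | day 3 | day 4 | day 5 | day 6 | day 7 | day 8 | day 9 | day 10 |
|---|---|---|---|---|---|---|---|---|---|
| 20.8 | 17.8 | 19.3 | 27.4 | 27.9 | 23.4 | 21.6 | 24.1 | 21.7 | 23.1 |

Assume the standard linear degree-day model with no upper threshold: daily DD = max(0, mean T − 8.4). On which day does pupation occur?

day 9

Daily DD above 8.4 °C: 12.4, 9.4, 10.9, 19.0, 19.5, 15.0, 13.2, 15.7, 13.3, 14.7.
Cumulative: 12.4, 21.8, 32.7, 51.7, 71.2, 86.2, 99.4, 115.1, 128.4, 143.1.
The total first reaches 117 DD on day 9.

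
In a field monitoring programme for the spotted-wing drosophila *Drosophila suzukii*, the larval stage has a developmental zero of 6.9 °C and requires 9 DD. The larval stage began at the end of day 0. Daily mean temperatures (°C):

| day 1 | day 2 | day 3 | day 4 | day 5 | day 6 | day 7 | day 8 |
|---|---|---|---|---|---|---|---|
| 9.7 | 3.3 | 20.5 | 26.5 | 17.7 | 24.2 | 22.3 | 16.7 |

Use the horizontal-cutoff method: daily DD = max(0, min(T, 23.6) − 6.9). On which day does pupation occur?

day 3

Daily DD above 6.9 °C (capped at 16.7): 2.8, 0.0, 13.6, 16.7, 10.8, 16.7, 15.4, 9.8.
Cumulative: 2.8, 2.8, 16.4, 33.1, 43.9, 60.6, 76.0, 85.8.
The total first reaches 9 DD on day 3.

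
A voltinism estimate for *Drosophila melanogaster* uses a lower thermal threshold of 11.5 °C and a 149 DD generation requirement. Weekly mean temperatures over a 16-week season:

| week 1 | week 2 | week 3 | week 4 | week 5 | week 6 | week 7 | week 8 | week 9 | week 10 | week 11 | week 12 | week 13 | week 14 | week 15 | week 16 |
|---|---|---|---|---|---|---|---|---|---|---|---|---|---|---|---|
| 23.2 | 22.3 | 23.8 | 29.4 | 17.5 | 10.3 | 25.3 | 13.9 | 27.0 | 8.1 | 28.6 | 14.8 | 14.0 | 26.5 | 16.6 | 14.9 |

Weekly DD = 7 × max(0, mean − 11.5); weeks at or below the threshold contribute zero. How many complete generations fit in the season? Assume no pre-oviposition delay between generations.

6 generations

Weekly DD (7 × max(0, T̄ − 11.5)): 81.9, 75.6, 86.1, 125.3, 42.0, 0.0, 96.6, 16.8, 108.5, 0.0, 119.7, 23.1, 17.5, 105.0, 35.7, 23.8.
Season total = 957.6 DD.
Complete generations = ⌊957.6 / 149⌋ = 6.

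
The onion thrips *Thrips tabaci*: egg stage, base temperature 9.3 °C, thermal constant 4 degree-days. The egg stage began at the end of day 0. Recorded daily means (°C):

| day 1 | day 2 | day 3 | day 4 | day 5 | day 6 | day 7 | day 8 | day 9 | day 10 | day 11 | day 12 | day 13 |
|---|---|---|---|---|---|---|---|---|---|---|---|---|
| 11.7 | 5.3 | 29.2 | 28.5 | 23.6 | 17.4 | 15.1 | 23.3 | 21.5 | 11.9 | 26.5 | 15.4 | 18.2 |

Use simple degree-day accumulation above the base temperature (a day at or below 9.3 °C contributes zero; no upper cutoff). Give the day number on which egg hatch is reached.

Daily DD above 9.3 °C: 2.4, 0.0, 19.9, 19.2, 14.3, 8.1, 5.8, 14.0, 12.2, 2.6, 17.2, 6.1, 8.9.
Cumulative: 2.4, 2.4, 22.3, 41.5, 55.8, 63.9, 69.7, 83.7, 95.9, 98.5, 115.7, 121.8, 130.7.
The total first reaches 4 DD on day 3.

day 3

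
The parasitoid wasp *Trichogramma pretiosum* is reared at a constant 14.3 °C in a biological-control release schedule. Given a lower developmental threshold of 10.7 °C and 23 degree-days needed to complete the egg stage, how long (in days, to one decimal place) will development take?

6.4 days

Daily accumulation = 14.3 − 10.7 = 3.6 DD/day.
Duration = 23 / 3.6 = 6.389 ≈ 6.4 days.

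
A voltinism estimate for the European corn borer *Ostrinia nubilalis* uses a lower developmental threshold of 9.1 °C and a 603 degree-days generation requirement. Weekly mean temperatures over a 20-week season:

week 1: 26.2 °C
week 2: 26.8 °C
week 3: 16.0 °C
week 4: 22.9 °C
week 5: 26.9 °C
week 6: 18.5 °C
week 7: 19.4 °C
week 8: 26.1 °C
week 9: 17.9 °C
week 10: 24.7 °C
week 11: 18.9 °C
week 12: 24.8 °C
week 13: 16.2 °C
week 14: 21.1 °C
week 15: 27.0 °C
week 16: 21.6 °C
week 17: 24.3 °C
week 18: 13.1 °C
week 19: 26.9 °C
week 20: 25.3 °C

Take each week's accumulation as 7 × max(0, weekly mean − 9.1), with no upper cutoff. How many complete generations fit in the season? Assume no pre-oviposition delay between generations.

Weekly DD (7 × max(0, T̄ − 9.1)): 119.7, 123.9, 48.3, 96.6, 124.6, 65.8, 72.1, 119.0, 61.6, 109.2, 68.6, 109.9, 49.7, 84.0, 125.3, 87.5, 106.4, 28.0, 124.6, 113.4.
Season total = 1838.2 DD.
Complete generations = ⌊1838.2 / 603⌋ = 3.

3 generations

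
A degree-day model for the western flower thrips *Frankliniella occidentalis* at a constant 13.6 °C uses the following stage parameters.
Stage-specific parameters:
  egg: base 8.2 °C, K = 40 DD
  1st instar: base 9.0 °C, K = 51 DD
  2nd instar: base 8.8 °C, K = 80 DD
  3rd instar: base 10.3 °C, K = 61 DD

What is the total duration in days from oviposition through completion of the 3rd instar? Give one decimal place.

egg: 40 / (13.6 − 8.2) = 40 / 5.4 = 7.407 d.
1st instar: 51 / (13.6 − 9.0) = 51 / 4.6 = 11.087 d.
2nd instar: 80 / (13.6 − 8.8) = 80 / 4.8 = 16.667 d.
3rd instar: 61 / (13.6 − 10.3) = 61 / 3.3 = 18.485 d.
Sum = 53.646 ≈ 53.6 days.

53.6 days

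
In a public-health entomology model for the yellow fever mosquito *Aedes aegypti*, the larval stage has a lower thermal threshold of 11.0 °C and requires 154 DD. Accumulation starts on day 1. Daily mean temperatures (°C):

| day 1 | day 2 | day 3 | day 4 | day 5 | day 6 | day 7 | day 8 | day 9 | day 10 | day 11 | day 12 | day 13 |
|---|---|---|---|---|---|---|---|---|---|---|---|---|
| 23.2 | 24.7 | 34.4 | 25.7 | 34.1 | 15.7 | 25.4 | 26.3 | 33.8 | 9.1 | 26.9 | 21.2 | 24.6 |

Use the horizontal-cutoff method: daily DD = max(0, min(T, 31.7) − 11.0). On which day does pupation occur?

Daily DD above 11.0 °C (capped at 20.7): 12.2, 13.7, 20.7, 14.7, 20.7, 4.7, 14.4, 15.3, 20.7, 0.0, 15.9, 10.2, 13.6.
Cumulative: 12.2, 25.9, 46.6, 61.3, 82.0, 86.7, 101.1, 116.4, 137.1, 137.1, 153.0, 163.2, 176.8.
The total first reaches 154 DD on day 12.

day 12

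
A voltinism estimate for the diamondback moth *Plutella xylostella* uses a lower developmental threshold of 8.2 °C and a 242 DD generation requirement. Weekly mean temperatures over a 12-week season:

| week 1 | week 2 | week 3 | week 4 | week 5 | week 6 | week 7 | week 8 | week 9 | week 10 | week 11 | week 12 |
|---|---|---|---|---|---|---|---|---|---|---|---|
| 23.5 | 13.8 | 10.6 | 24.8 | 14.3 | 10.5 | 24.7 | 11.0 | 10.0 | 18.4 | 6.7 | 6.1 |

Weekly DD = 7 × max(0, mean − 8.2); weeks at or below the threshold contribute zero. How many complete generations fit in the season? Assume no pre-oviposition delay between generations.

Weekly DD (7 × max(0, T̄ − 8.2)): 107.1, 39.2, 16.8, 116.2, 42.7, 16.1, 115.5, 19.6, 12.6, 71.4, 0.0, 0.0.
Season total = 557.2 DD.
Complete generations = ⌊557.2 / 242⌋ = 2.

2 generations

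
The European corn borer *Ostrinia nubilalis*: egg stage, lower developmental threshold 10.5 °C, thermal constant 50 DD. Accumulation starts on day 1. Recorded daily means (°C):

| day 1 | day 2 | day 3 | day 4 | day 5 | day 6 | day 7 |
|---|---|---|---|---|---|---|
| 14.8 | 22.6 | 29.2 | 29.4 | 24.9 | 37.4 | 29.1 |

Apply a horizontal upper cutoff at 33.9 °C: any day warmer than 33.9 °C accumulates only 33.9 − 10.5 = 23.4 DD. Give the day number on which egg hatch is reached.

Daily DD above 10.5 °C (capped at 23.4): 4.3, 12.1, 18.7, 18.9, 14.4, 23.4, 18.6.
Cumulative: 4.3, 16.4, 35.1, 54.0, 68.4, 91.8, 110.4.
The total first reaches 50 DD on day 4.

day 4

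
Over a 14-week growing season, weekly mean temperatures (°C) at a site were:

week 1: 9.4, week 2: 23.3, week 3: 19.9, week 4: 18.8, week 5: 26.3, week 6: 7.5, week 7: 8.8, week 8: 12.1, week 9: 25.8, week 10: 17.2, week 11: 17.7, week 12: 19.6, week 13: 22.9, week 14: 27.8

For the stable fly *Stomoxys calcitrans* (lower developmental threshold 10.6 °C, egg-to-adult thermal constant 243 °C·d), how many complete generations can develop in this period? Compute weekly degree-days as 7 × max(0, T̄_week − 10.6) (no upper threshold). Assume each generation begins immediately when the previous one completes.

Weekly DD (7 × max(0, T̄ − 10.6)): 0.0, 88.9, 65.1, 57.4, 109.9, 0.0, 0.0, 10.5, 106.4, 46.2, 49.7, 63.0, 86.1, 120.4.
Season total = 803.6 DD.
Complete generations = ⌊803.6 / 243⌋ = 3.

3 generations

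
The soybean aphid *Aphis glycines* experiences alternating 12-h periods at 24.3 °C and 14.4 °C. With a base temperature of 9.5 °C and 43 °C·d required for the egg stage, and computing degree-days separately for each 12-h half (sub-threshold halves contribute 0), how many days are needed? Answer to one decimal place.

Day half: max(0, 24.3 − 9.5) × 0.5 = 14.8 × 0.5 = 7.40 DD.
Night half: max(0, 14.4 − 9.5) × 0.5 = 4.9 × 0.5 = 2.45 DD.
Per 24 h: 9.85 DD/day.
Duration = 43 / 9.85 = 4.365 ≈ 4.4 days.

4.4 days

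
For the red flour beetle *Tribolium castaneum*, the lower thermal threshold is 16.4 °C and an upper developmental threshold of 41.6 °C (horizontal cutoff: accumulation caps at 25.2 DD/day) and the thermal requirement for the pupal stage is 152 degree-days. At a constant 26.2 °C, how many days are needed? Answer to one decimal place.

Daily accumulation = 26.2 − 16.4 = 9.8 DD/day.
Duration = 152 / 9.8 = 15.510 ≈ 15.5 days.

15.5 days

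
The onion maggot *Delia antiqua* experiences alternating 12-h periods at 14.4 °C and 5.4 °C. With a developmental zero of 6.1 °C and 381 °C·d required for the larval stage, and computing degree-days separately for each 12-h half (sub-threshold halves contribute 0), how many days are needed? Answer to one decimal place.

91.8 days

Day half: max(0, 14.4 − 6.1) × 0.5 = 8.3 × 0.5 = 4.15 DD.
Night half: max(0, 5.4 − 6.1) × 0.5 = 0.0 × 0.5 = 0.00 DD.
Per 24 h: 4.15 DD/day.
Duration = 381 / 4.15 = 91.807 ≈ 91.8 days.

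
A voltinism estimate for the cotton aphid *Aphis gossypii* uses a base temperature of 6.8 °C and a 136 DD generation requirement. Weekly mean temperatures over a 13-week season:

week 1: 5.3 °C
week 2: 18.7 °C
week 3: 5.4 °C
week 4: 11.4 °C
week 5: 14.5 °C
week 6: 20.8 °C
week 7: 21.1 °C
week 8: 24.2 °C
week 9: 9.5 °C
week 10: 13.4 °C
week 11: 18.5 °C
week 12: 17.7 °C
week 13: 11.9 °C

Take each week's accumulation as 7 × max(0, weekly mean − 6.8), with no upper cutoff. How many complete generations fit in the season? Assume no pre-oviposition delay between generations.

5 generations

Weekly DD (7 × max(0, T̄ − 6.8)): 0.0, 83.3, 0.0, 32.2, 53.9, 98.0, 100.1, 121.8, 18.9, 46.2, 81.9, 76.3, 35.7.
Season total = 748.3 DD.
Complete generations = ⌊748.3 / 136⌋ = 5.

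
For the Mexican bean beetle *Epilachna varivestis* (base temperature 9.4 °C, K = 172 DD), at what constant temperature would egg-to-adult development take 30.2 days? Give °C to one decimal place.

Required daily accumulation = 172 / 30.2 = 5.695 DD/day.
T = T_base + 5.695 = 9.4 + 5.695 = 15.095 ≈ 15.1 °C.

15.1 °C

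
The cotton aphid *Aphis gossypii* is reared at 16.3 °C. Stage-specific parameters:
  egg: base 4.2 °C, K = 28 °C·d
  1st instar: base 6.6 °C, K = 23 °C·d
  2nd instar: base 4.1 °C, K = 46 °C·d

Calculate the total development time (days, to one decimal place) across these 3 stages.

egg: 28 / (16.3 − 4.2) = 28 / 12.1 = 2.314 d.
1st instar: 23 / (16.3 − 6.6) = 23 / 9.7 = 2.371 d.
2nd instar: 46 / (16.3 − 4.1) = 46 / 12.2 = 3.770 d.
Sum = 8.456 ≈ 8.5 days.

8.5 days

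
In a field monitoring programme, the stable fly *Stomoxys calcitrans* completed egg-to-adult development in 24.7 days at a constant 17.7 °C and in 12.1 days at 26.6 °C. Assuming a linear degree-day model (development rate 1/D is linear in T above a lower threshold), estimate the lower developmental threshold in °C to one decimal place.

Equal thermal constants: D₁(T₁ − T_b) = D₂(T₂ − T_b).
24.7·(17.7 − T_b) = 12.1·(26.6 − T_b)
T_b = (24.7·17.7 − 12.1·26.6) / (24.7 − 12.1) = 115.33 / 12.6 = 9.153 °C ≈ 9.2 °C.

9.2 °C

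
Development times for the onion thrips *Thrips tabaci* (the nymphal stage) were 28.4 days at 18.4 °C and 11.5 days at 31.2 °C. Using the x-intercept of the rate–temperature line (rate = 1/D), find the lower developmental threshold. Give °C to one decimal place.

Under the model K = D·(T − T_b), so D₁·(T₁ − T_b) = D₂·(T₂ − T_b).
28.4·(18.4 − T_b) = 11.5·(31.2 − T_b)
T_b = (28.4·18.4 − 11.5·31.2) / (28.4 − 11.5) = 163.76 / 16.9 = 9.690 °C ≈ 9.7 °C.

9.7 °C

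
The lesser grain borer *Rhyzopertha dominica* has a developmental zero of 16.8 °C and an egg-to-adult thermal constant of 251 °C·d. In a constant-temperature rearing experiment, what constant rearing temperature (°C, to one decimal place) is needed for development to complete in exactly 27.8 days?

25.8 °C

Required daily accumulation = 251 / 27.8 = 9.029 DD/day.
T = T_base + 9.029 = 16.8 + 9.029 = 25.829 ≈ 25.8 °C.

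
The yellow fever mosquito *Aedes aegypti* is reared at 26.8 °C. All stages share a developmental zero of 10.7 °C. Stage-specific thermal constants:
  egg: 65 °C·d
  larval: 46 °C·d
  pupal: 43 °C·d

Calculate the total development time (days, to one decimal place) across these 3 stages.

Daily accumulation at 26.8 °C = 26.8 − 10.7 = 16.1 DD/day.
Total K = 65 + 46 + 43 = 154 DD.
Total duration = 154 / 16.1 = 9.565 ≈ 9.6 days.

9.6 days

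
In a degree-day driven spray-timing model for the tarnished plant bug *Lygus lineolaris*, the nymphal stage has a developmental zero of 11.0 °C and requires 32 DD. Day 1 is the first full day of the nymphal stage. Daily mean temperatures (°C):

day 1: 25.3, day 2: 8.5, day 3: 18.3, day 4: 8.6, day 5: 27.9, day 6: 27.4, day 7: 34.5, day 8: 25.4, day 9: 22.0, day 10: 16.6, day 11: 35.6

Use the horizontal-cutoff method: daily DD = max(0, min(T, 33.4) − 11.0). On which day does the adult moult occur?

Daily DD above 11.0 °C (capped at 22.4): 14.3, 0.0, 7.3, 0.0, 16.9, 16.4, 22.4, 14.4, 11.0, 5.6, 22.4.
Cumulative: 14.3, 14.3, 21.6, 21.6, 38.5, 54.9, 77.3, 91.7, 102.7, 108.3, 130.7.
The total first reaches 32 DD on day 5.

day 5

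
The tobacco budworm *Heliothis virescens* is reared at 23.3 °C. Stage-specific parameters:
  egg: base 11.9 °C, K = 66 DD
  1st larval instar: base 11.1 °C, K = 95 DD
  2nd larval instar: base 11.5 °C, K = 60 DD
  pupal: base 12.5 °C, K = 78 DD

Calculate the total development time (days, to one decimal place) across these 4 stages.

egg: 66 / (23.3 − 11.9) = 66 / 11.4 = 5.789 d.
1st larval instar: 95 / (23.3 − 11.1) = 95 / 12.2 = 7.787 d.
2nd larval instar: 60 / (23.3 − 11.5) = 60 / 11.8 = 5.085 d.
pupal: 78 / (23.3 − 12.5) = 78 / 10.8 = 7.222 d.
Sum = 25.883 ≈ 25.9 days.

25.9 days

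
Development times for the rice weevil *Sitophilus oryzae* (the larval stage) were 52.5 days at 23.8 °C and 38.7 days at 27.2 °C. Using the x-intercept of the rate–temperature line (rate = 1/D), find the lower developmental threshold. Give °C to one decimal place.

Linear rate model ⇒ the product D·(T − T_b) is constant across temperatures.
52.5·(23.8 − T_b) = 38.7·(27.2 − T_b)
T_b = (52.5·23.8 − 38.7·27.2) / (52.5 − 38.7) = 196.86 / 13.8 = 14.265 °C ≈ 14.3 °C.

14.3 °C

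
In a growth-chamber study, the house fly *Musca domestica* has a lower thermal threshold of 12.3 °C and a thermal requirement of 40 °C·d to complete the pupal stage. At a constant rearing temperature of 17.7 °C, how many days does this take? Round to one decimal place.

7.4 days

Daily accumulation = 17.7 − 12.3 = 5.4 DD/day.
Duration = 40 / 5.4 = 7.407 ≈ 7.4 days.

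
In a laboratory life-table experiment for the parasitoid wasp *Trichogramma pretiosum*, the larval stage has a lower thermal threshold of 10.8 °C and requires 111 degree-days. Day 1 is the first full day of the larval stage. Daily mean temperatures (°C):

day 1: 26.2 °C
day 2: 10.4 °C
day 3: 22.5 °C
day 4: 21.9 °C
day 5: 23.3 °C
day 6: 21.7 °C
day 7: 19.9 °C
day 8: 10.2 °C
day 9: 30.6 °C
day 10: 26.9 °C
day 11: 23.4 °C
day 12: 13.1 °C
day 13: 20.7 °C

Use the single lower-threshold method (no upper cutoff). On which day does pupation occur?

Daily DD above 10.8 °C: 15.4, 0.0, 11.7, 11.1, 12.5, 10.9, 9.1, 0.0, 19.8, 16.1, 12.6, 2.3, 9.9.
Cumulative: 15.4, 15.4, 27.1, 38.2, 50.7, 61.6, 70.7, 70.7, 90.5, 106.6, 119.2, 121.5, 131.4.
The total first reaches 111 DD on day 11.

day 11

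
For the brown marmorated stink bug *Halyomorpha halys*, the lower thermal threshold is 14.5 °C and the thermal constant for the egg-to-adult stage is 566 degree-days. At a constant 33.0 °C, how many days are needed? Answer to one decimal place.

Daily accumulation = 33.0 − 14.5 = 18.5 DD/day.
Duration = 566 / 18.5 = 30.595 ≈ 30.6 days.

30.6 days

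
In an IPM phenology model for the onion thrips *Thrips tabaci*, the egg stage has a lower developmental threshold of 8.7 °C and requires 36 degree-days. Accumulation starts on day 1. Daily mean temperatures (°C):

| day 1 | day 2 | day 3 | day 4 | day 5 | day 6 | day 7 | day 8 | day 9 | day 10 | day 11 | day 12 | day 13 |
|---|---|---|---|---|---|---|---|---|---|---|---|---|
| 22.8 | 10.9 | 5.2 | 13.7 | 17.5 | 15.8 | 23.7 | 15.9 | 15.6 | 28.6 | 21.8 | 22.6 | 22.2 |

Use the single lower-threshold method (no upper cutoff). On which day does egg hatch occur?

Daily DD above 8.7 °C: 14.1, 2.2, 0.0, 5.0, 8.8, 7.1, 15.0, 7.2, 6.9, 19.9, 13.1, 13.9, 13.5.
Cumulative: 14.1, 16.3, 16.3, 21.3, 30.1, 37.2, 52.2, 59.4, 66.3, 86.2, 99.3, 113.2, 126.7.
The total first reaches 36 DD on day 6.

day 6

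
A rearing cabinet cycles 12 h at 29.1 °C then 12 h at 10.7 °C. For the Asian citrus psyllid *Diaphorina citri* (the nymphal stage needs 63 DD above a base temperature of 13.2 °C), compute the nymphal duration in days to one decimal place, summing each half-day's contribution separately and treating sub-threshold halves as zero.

Day half: max(0, 29.1 − 13.2) × 0.5 = 15.9 × 0.5 = 7.95 DD.
Night half: max(0, 10.7 − 13.2) × 0.5 = 0.0 × 0.5 = 0.00 DD.
Per 24 h: 7.95 DD/day.
Duration = 63 / 7.95 = 7.925 ≈ 7.9 days.

7.9 days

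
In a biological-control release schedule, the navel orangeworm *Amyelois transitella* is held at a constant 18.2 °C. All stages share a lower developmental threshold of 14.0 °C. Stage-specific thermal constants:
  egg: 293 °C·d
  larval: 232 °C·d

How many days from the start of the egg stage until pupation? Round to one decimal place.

Daily accumulation at 18.2 °C = 18.2 − 14.0 = 4.2 DD/day.
Total K = 293 + 232 = 525 DD.
Total duration = 525 / 4.2 = 125.000 ≈ 125.0 days.

125.0 days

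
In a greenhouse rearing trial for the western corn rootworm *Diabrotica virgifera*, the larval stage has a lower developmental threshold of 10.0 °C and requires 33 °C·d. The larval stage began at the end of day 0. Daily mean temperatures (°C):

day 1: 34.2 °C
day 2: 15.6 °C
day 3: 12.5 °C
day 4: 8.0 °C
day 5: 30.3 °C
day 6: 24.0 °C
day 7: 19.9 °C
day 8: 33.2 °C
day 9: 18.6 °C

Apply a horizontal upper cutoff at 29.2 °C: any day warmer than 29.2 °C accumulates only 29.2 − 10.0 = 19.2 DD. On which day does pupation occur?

day 5

Daily DD above 10.0 °C (capped at 19.2): 19.2, 5.6, 2.5, 0.0, 19.2, 14.0, 9.9, 19.2, 8.6.
Cumulative: 19.2, 24.8, 27.3, 27.3, 46.5, 60.5, 70.4, 89.6, 98.2.
The total first reaches 33 DD on day 5.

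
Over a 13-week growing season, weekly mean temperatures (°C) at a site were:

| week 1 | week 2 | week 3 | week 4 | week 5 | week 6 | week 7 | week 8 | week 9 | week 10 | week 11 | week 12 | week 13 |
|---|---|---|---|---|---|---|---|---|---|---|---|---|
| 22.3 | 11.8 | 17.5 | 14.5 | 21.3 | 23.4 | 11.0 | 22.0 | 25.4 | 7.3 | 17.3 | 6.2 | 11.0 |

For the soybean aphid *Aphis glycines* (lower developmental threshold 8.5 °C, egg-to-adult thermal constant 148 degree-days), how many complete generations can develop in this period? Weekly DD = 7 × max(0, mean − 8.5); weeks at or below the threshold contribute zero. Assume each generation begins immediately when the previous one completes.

Weekly DD (7 × max(0, T̄ − 8.5)): 96.6, 23.1, 63.0, 42.0, 89.6, 104.3, 17.5, 94.5, 118.3, 0.0, 61.6, 0.0, 17.5.
Season total = 728.0 DD.
Complete generations = ⌊728.0 / 148⌋ = 4.

4 generations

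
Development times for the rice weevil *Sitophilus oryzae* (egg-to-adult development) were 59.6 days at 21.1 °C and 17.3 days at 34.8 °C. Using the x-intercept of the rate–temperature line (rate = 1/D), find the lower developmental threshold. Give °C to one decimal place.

Linear rate model ⇒ the product D·(T − T_b) is constant across temperatures.
59.6·(21.1 − T_b) = 17.3·(34.8 − T_b)
T_b = (59.6·21.1 − 17.3·34.8) / (59.6 − 17.3) = 655.52 / 42.3 = 15.497 °C ≈ 15.5 °C.

15.5 °C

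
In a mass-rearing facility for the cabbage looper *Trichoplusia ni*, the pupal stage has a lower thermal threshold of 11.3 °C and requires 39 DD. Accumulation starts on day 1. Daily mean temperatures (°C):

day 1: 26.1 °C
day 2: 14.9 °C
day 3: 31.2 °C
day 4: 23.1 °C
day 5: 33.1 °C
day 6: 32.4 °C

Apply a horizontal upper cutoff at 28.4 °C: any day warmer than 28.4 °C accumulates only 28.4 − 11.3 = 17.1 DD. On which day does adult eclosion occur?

Daily DD above 11.3 °C (capped at 17.1): 14.8, 3.6, 17.1, 11.8, 17.1, 17.1.
Cumulative: 14.8, 18.4, 35.5, 47.3, 64.4, 81.5.
The total first reaches 39 DD on day 4.

day 4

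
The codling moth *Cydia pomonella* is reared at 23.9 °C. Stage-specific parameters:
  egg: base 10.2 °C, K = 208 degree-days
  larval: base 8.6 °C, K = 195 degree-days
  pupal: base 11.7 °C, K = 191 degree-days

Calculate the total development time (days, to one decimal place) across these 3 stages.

43.6 days

egg: 208 / (23.9 − 10.2) = 208 / 13.7 = 15.182 d.
larval: 195 / (23.9 − 8.6) = 195 / 15.3 = 12.745 d.
pupal: 191 / (23.9 − 11.7) = 191 / 12.2 = 15.656 d.
Sum = 43.583 ≈ 43.6 days.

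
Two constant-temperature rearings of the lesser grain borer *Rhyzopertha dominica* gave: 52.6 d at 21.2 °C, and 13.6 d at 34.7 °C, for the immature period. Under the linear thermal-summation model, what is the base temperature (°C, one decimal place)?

16.5 °C

Equal thermal constants: D₁(T₁ − T_b) = D₂(T₂ − T_b).
52.6·(21.2 − T_b) = 13.6·(34.7 − T_b)
T_b = (52.6·21.2 − 13.6·34.7) / (52.6 − 13.6) = 643.20 / 39.0 = 16.492 °C ≈ 16.5 °C.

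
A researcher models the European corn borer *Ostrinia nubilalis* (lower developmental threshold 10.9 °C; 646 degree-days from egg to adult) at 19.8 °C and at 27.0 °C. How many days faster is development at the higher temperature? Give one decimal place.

At 19.8 °C: 646 / (19.8 − 10.9) = 646 / 8.9 = 72.584 d.
At 27.0 °C: 646 / (27.0 − 10.9) = 646 / 16.1 = 40.124 d.
Difference = |72.584 − 40.124| = 32.460 ≈ 32.5 days.

32.5 days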